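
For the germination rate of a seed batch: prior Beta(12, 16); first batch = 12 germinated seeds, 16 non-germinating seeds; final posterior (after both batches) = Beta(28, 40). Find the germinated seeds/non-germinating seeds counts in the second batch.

4 germinated seeds and 8 non-germinating seeds

Sequential conjugate updates are equivalent to a single update on the pooled data, so total successes = posterior α − prior α and total failures = posterior β − prior β.
Total across both batches: 28−12=16 germinated seeds, 40−16=24 non-germinating seeds.
Subtract the first batch: 16−12=4 germinated seeds and 24−16=8 non-germinating seeds.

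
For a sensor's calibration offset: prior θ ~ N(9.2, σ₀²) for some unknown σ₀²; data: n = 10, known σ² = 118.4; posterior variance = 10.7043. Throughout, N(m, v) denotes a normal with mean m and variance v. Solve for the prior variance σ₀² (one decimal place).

For the Normal–Normal model with known σ², precisions add: τ_n = τ₀ + n/σ².
So 1/σ₀² = 1/10.7043 − 10/118.4 = 0.093420 − 0.084459 = 0.008961.
Hence σ₀² = 1/0.008961 ≈ 111.6.

σ₀² = 111.6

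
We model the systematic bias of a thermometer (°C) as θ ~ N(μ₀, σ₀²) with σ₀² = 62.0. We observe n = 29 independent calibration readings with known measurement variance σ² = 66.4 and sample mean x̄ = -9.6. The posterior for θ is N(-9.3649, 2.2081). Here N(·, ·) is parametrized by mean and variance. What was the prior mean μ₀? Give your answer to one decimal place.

The posterior mean is a precision-weighted average: μ_n = (τ₀μ₀ + τ_data·x̄)/(τ₀+τ_data), with τ₀=1/σ₀² and τ_data=n/σ².
Here τ₀ = 1/62.0 = 0.016129 and τ_data = 29/66.4 = 0.436747, so τ_n = 0.452876.
Rearranging for μ₀: μ₀ = (μ_n·τ_n − τ_data·x̄)/τ₀ = (-9.3649·0.452876 − 0.436747·-9.6) / 0.016129 = -0.048367/0.016129 ≈ -3.0.

μ₀ = -3.0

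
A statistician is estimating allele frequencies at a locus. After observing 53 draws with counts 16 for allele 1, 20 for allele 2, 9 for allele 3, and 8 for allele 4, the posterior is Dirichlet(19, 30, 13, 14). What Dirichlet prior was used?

Dirichlet(3, 10, 4, 6)

For a Dirichlet(α) prior with multinomial counts c, the posterior is Dirichlet(α + c) componentwise.
Subtract each count from the matching posterior parameter: 19−16=3, 30−20=10, 13−9=4, 14−8=6.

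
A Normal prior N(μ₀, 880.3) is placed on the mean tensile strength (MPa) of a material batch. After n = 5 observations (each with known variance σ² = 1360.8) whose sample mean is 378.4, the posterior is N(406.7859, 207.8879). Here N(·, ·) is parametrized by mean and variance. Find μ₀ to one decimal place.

With known observation variance, the Normal–Normal posterior has precision τ_n = τ₀ + n/σ² and mean μ_n = (τ₀μ₀ + (n/σ²)x̄)/τ_n.
Here τ₀ = 1/880.3 = 0.001136 and τ_data = 5/1360.8 = 0.003674, so τ_n = 0.004810.
Rearranging for μ₀: μ₀ = (μ_n·τ_n − τ_data·x̄)/τ₀ = (406.7859·0.004810 − 0.003674·378.4) / 0.001136 = 0.566399/0.001136 ≈ 498.6.

μ₀ = 498.6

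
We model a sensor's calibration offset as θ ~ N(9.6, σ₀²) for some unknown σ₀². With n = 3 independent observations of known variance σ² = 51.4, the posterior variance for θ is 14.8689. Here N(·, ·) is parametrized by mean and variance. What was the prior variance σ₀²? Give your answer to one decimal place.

Posterior precision equals prior precision plus data precision: 1/σ_n² = 1/σ₀² + n/σ².
So 1/σ₀² = 1/14.8689 − 3/51.4 = 0.067254 − 0.058366 = 0.008888.
Hence σ₀² = 1/0.008888 ≈ 112.5.

σ₀² = 112.5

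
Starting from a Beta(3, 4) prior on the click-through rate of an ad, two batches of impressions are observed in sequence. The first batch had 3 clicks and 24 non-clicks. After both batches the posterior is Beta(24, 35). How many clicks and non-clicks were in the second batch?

Because Beta–binomial updating is additive in the counts, the combined data contributed (α_post−α_prior, β_post−β_prior) successes and failures.
Total across both batches: 24−3=21 clicks, 35−4=31 non-clicks.
Subtract the first batch: 21−3=18 clicks and 31−24=7 non-clicks.

18 clicks and 7 non-clicks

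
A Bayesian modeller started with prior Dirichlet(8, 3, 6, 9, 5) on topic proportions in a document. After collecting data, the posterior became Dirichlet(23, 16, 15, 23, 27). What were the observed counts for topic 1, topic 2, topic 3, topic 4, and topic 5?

counts (15, 13, 9, 14, 22)

For a Dirichlet(α) prior with multinomial counts c, the posterior is Dirichlet(α + c) componentwise.
Counts are posterior − prior componentwise: 23−8=15, 16−3=13, 15−6=9, 23−9=14, 27−5=22.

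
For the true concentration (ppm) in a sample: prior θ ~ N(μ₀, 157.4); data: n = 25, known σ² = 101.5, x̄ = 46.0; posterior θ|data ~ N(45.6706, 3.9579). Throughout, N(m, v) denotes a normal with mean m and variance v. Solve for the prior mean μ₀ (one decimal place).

μ₀ = 32.9

With known observation variance, the Normal–Normal posterior has precision τ_n = τ₀ + n/σ² and mean μ_n = (τ₀μ₀ + (n/σ²)x̄)/τ_n.
Here τ₀ = 1/157.4 = 0.006353 and τ_data = 25/101.5 = 0.246305, so τ_n = 0.252658.
Rearranging for μ₀: μ₀ = (μ_n·τ_n − τ_data·x̄)/τ₀ = (45.6706·0.252658 − 0.246305·46.0) / 0.006353 = 0.209012/0.006353 ≈ 32.9.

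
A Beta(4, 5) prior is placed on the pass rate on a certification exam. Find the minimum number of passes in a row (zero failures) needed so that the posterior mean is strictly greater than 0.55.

After k passes and 0 failures the posterior is Beta(4+k, 5), with mean (4+k)/(4+5+k).
Set (4+k)/(9+k) > 0.55 and solve: k > (0.55·9 − 4)/(1 − 0.55) = 2.111.
The smallest integer exceeding 2.111 is 3, and checking k=3: (7)/(12) = 0.5833 > 0.55.

k = 3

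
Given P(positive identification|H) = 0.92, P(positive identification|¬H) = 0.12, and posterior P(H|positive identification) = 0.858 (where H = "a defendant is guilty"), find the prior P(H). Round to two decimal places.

P(H) = 0.44

Bayes' rule in odds form gives O(H|E) = O(H)·[P(E|H)/P(E|¬H)], hence O(H) = O(H|E)/LR.
Posterior odds = 0.858/(1−0.858) = 6.0423. LR = 0.92/0.12 = 7.6667.
Prior odds = 6.0423/7.6667 = 0.7881, so P(H) = 0.7881/(1+0.7881) ≈ 0.44.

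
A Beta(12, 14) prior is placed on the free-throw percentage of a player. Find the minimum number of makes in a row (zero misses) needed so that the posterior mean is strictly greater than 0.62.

k = 11

After k makes and 0 misses the posterior is Beta(12+k, 14), with mean (12+k)/(12+14+k).
Set (12+k)/(26+k) > 0.62 and solve: k > (0.62·26 − 12)/(1 − 0.62) = 10.842.
The smallest integer exceeding 10.842 is 11, and checking k=11: (23)/(37) = 0.6216 > 0.62.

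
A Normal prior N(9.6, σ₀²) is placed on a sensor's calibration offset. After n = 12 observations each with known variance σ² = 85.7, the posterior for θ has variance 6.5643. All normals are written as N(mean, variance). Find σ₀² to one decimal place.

σ₀² = 81.2

For the Normal–Normal model with known σ², precisions add: τ_n = τ₀ + n/σ².
So 1/σ₀² = 1/6.5643 − 12/85.7 = 0.152339 − 0.140023 = 0.012316.
Hence σ₀² = 1/0.012316 ≈ 81.2.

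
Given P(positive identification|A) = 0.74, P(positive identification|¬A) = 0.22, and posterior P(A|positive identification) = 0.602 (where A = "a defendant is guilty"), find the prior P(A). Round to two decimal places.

P(A) = 0.31

Bayes' rule in odds form gives O(A|E) = O(A)·[P(E|A)/P(E|¬A)], hence O(A) = O(A|E)/LR.
Posterior odds = 0.602/(1−0.602) = 1.5126. LR = 0.74/0.22 = 3.3636.
Prior odds = 1.5126/3.3636 = 0.4497, so P(A) = 0.4497/(1+0.4497) ≈ 0.31.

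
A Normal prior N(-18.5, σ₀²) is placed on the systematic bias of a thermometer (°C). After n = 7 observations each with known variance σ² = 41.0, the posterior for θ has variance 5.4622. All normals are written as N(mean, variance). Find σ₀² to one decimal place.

σ₀² = 81.0

Posterior precision equals prior precision plus data precision: 1/σ_n² = 1/σ₀² + n/σ².
So 1/σ₀² = 1/5.4622 − 7/41.0 = 0.183076 − 0.170732 = 0.012344.
Hence σ₀² = 1/0.012344 ≈ 81.0.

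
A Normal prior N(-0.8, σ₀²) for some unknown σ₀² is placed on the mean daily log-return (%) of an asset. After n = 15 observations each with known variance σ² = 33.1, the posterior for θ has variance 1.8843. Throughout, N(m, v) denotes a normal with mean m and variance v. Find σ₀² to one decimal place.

Posterior precision equals prior precision plus data precision: 1/σ_n² = 1/σ₀² + n/σ².
So 1/σ₀² = 1/1.8843 − 15/33.1 = 0.530701 − 0.453172 = 0.077529.
Hence σ₀² = 1/0.077529 ≈ 12.9.

σ₀² = 12.9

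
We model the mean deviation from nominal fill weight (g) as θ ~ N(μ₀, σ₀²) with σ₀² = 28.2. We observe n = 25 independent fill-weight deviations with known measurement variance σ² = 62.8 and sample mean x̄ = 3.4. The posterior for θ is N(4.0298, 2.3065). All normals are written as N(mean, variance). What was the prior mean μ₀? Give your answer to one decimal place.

With known observation variance, the Normal–Normal posterior has precision τ_n = τ₀ + n/σ² and mean μ_n = (τ₀μ₀ + (n/σ²)x̄)/τ_n.
Here τ₀ = 1/28.2 = 0.035461 and τ_data = 25/62.8 = 0.398089, so τ_n = 0.433550.
Rearranging for μ₀: μ₀ = (μ_n·τ_n − τ_data·x̄)/τ₀ = (4.0298·0.433550 − 0.398089·3.4) / 0.035461 = 0.393617/0.035461 ≈ 11.1.

μ₀ = 11.1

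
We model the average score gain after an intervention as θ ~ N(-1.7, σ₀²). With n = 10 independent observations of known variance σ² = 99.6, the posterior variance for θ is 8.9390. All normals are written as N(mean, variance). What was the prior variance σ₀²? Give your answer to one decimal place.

Posterior precision equals prior precision plus data precision: 1/σ_n² = 1/σ₀² + n/σ².
So 1/σ₀² = 1/8.9390 − 10/99.6 = 0.111869 − 0.100402 = 0.011467.
Hence σ₀² = 1/0.011467 ≈ 87.2.

σ₀² = 87.2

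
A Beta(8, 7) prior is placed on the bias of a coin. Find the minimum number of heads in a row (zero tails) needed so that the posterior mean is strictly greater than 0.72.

k = 11

After k heads and 0 tails the posterior is Beta(8+k, 7), with mean (8+k)/(8+7+k).
Set (8+k)/(15+k) > 0.72 and solve: k > (0.72·15 − 8)/(1 − 0.72) = 10.000.
The smallest integer exceeding 10.000 is 11.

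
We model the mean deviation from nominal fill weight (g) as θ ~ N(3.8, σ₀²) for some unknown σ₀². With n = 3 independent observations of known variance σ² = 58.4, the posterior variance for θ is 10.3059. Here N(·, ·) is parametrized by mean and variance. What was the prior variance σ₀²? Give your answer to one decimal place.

σ₀² = 21.9

Posterior precision equals prior precision plus data precision: 1/σ_n² = 1/σ₀² + n/σ².
So 1/σ₀² = 1/10.3059 − 3/58.4 = 0.097032 − 0.051370 = 0.045662.
Hence σ₀² = 1/0.045662 ≈ 21.9.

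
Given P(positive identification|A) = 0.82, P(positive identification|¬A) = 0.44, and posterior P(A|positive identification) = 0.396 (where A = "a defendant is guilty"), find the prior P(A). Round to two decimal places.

P(A) = 0.26

Bayes' rule in odds form gives O(A|E) = O(A)·[P(E|A)/P(E|¬A)], hence O(A) = O(A|E)/LR.
Posterior odds = 0.396/(1−0.396) = 0.6556. LR = 0.82/0.44 = 1.8636.
Prior odds = 0.6556/1.8636 = 0.3518, so P(A) = 0.3518/(1+0.3518) ≈ 0.26.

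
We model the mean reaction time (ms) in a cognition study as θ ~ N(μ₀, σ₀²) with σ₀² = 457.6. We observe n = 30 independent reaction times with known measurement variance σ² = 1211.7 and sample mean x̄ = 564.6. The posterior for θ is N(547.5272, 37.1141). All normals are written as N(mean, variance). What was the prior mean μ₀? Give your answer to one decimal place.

The posterior mean is a precision-weighted average: μ_n = (τ₀μ₀ + τ_data·x̄)/(τ₀+τ_data), with τ₀=1/σ₀² and τ_data=n/σ².
Here τ₀ = 1/457.6 = 0.002185 and τ_data = 30/1211.7 = 0.024759, so τ_n = 0.026944.
Rearranging for μ₀: μ₀ = (μ_n·τ_n − τ_data·x̄)/τ₀ = (547.5272·0.026944 − 0.024759·564.6) / 0.002185 = 0.773641/0.002185 ≈ 354.1.

μ₀ = 354.1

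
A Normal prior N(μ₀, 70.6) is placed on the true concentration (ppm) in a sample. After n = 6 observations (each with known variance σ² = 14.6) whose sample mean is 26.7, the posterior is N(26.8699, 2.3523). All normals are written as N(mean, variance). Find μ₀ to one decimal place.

With known observation variance, the Normal–Normal posterior has precision τ_n = τ₀ + n/σ² and mean μ_n = (τ₀μ₀ + (n/σ²)x̄)/τ_n.
Here τ₀ = 1/70.6 = 0.014164 and τ_data = 6/14.6 = 0.410959, so τ_n = 0.425123.
Rearranging for μ₀: μ₀ = (μ_n·τ_n − τ_data·x̄)/τ₀ = (26.8699·0.425123 − 0.410959·26.7) / 0.014164 = 0.450407/0.014164 ≈ 31.8.

μ₀ = 31.8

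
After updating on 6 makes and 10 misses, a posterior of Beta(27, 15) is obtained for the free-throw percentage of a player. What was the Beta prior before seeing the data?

Beta(21, 5)

Beta is conjugate to the binomial likelihood: posterior = Beta(α+s, β+f).
So α = 27 − 6 = 21 and β = 15 − 10 = 5.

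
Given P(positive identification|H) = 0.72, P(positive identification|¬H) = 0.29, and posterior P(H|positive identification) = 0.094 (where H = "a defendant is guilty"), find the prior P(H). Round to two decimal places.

Bayes' rule in odds form gives O(H|E) = O(H)·[P(E|H)/P(E|¬H)], hence O(H) = O(H|E)/LR.
Posterior odds = 0.094/(1−0.094) = 0.1038. LR = 0.72/0.29 = 2.4828.
Prior odds = 0.1038/2.4828 = 0.0418, so P(H) = 0.0418/(1+0.0418) ≈ 0.04.

P(H) = 0.04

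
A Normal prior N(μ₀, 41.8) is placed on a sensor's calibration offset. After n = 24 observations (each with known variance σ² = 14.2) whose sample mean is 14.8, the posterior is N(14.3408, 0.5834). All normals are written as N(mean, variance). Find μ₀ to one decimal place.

μ₀ = -18.1

With known observation variance, the Normal–Normal posterior has precision τ_n = τ₀ + n/σ² and mean μ_n = (τ₀μ₀ + (n/σ²)x̄)/τ_n.
Here τ₀ = 1/41.8 = 0.023923 and τ_data = 24/14.2 = 1.690141, so τ_n = 1.714064.
Rearranging for μ₀: μ₀ = (μ_n·τ_n − τ_data·x̄)/τ₀ = (14.3408·1.714064 − 1.690141·14.8) / 0.023923 = -0.433038/0.023923 ≈ -18.1.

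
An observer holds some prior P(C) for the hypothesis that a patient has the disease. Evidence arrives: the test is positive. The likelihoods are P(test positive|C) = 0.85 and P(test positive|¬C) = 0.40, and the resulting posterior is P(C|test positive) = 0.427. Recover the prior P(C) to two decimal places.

Bayes' rule in odds form gives O(C|E) = O(C)·[P(E|C)/P(E|¬C)], hence O(C) = O(C|E)/LR.
Posterior odds = 0.427/(1−0.427) = 0.7452. LR = 0.85/0.40 = 2.1250.
Prior odds = 0.7452/2.1250 = 0.3507, so P(C) = 0.3507/(1+0.3507) ≈ 0.26.

P(C) = 0.26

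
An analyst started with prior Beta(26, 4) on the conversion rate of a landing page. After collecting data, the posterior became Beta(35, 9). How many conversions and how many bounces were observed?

Beta is conjugate to the binomial likelihood: posterior = Beta(a+s, b+f).
Match parameters: s=35−26=9, f=9−4=5.

9 conversions and 5 bounces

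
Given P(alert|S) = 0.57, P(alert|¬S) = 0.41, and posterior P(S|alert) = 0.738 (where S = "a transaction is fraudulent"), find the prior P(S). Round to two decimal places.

P(S) = 0.67

Bayes' rule in odds form gives O(S|E) = O(S)·[P(E|S)/P(E|¬S)], hence O(S) = O(S|E)/LR.
Posterior odds = 0.738/(1−0.738) = 2.8168. LR = 0.57/0.41 = 1.3902.
Prior odds = 2.8168/1.3902 = 2.0262, so P(S) = 2.0262/(1+2.0262) ≈ 0.67.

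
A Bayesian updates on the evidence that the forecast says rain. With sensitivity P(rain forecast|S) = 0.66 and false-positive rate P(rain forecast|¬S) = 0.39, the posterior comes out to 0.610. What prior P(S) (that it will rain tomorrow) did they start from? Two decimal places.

P(S) = 0.48

Bayes' rule in odds form gives O(S|E) = O(S)·[P(E|S)/P(E|¬S)], hence O(S) = O(S|E)/LR.
Posterior odds = 0.610/(1−0.610) = 1.5641. LR = 0.66/0.39 = 1.6923.
Prior odds = 1.5641/1.6923 = 0.9242, so P(S) = 0.9242/(1+0.9242) ≈ 0.48.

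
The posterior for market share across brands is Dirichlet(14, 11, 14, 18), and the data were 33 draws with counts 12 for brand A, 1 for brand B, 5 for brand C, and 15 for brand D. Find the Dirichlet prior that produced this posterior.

For a Dirichlet(α) prior with multinomial counts c, the posterior is Dirichlet(α + c) componentwise.
Subtract each count from the matching posterior parameter: 14−12=2, 11−1=10, 14−5=9, 18−15=3.

Dirichlet(2, 10, 9, 3)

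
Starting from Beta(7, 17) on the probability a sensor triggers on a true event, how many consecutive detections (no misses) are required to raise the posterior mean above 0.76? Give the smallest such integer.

After k detections and 0 misses the posterior is Beta(7+k, 17), with mean (7+k)/(7+17+k).
Set (7+k)/(24+k) > 0.76 and solve: k > (0.76·24 − 7)/(1 − 0.76) = 46.833.
The smallest integer exceeding 46.833 is 47.

k = 47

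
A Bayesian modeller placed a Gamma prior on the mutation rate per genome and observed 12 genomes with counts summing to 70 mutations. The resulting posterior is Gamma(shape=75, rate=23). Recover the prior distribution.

Gamma(shape=5, rate=11)

Gamma–Poisson conjugacy: posterior shape = α + Σxᵢ, posterior rate = β + n.
So α = 75 − 70 = 5 and β = 23 − 12 = 11.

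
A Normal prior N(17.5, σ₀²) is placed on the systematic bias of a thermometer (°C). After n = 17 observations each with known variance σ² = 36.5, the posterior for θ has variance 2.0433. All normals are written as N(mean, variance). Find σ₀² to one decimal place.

σ₀² = 42.3

For the Normal–Normal model with known σ², precisions add: τ_n = τ₀ + n/σ².
So 1/σ₀² = 1/2.0433 − 17/36.5 = 0.489404 − 0.465753 = 0.023651.
Hence σ₀² = 1/0.023651 ≈ 42.3.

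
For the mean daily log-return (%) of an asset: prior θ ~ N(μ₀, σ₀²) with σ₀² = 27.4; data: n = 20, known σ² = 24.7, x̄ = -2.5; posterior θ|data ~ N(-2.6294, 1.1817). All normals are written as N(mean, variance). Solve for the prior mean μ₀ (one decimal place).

The posterior mean is a precision-weighted average: μ_n = (τ₀μ₀ + τ_data·x̄)/(τ₀+τ_data), with τ₀=1/σ₀² and τ_data=n/σ².
Here τ₀ = 1/27.4 = 0.036496 and τ_data = 20/24.7 = 0.809717, so τ_n = 0.846213.
Rearranging for μ₀: μ₀ = (μ_n·τ_n − τ_data·x̄)/τ₀ = (-2.6294·0.846213 − 0.809717·-2.5) / 0.036496 = -0.200740/0.036496 ≈ -5.5.

μ₀ = -5.5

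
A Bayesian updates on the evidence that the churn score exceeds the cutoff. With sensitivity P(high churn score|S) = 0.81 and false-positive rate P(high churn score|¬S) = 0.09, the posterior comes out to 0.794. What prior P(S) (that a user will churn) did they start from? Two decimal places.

P(S) = 0.30

Bayes' rule in odds form gives O(S|E) = O(S)·[P(E|S)/P(E|¬S)], hence O(S) = O(S|E)/LR.
Posterior odds = 0.794/(1−0.794) = 3.8544. LR = 0.81/0.09 = 9.0000.
Prior odds = 3.8544/9.0000 = 0.4283, so P(S) = 0.4283/(1+0.4283) ≈ 0.30.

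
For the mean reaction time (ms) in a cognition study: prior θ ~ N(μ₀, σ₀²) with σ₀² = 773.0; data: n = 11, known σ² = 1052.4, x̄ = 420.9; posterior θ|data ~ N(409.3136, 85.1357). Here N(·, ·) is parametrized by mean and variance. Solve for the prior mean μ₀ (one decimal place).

μ₀ = 315.7

With known observation variance, the Normal–Normal posterior has precision τ_n = τ₀ + n/σ² and mean μ_n = (τ₀μ₀ + (n/σ²)x̄)/τ_n.
Here τ₀ = 1/773.0 = 0.001294 and τ_data = 11/1052.4 = 0.010452, so τ_n = 0.011746.
Rearranging for μ₀: μ₀ = (μ_n·τ_n − τ_data·x̄)/τ₀ = (409.3136·0.011746 − 0.010452·420.9) / 0.001294 = 0.408551/0.001294 ≈ 315.7.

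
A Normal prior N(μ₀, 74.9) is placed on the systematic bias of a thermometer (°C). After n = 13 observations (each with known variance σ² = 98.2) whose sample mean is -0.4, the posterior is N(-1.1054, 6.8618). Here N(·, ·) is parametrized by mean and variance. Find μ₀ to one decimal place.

μ₀ = -8.1

With known observation variance, the Normal–Normal posterior has precision τ_n = τ₀ + n/σ² and mean μ_n = (τ₀μ₀ + (n/σ²)x̄)/τ_n.
Here τ₀ = 1/74.9 = 0.013351 and τ_data = 13/98.2 = 0.132383, so τ_n = 0.145734.
Rearranging for μ₀: μ₀ = (μ_n·τ_n − τ_data·x̄)/τ₀ = (-1.1054·0.145734 − 0.132383·-0.4) / 0.013351 = -0.108141/0.013351 ≈ -8.1.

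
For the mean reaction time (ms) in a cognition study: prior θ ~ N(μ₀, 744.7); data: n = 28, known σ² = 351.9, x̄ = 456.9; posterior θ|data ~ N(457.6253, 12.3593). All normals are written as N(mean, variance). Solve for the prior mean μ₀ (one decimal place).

The posterior mean is a precision-weighted average: μ_n = (τ₀μ₀ + τ_data·x̄)/(τ₀+τ_data), with τ₀=1/σ₀² and τ_data=n/σ².
Here τ₀ = 1/744.7 = 0.001343 and τ_data = 28/351.9 = 0.079568, so τ_n = 0.080911.
Rearranging for μ₀: μ₀ = (μ_n·τ_n − τ_data·x̄)/τ₀ = (457.6253·0.080911 − 0.079568·456.9) / 0.001343 = 0.672301/0.001343 ≈ 500.6.

μ₀ = 500.6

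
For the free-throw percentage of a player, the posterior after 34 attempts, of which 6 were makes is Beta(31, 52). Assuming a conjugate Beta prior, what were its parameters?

Under Beta–binomial conjugacy the posterior parameters are (a+s, b+f).
Subtract the data counts: 31−6=25, 52−28=24.

Beta(25, 24)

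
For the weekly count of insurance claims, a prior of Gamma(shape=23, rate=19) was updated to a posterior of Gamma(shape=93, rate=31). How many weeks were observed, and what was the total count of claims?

A Gamma(α, β) prior (rate parametrization) on a Poisson rate with n observations summing to S gives posterior Gamma(α+S, β+n).
Matching: Σxᵢ = 93 − 23 = 70 and n = 31 − 19 = 12.

n = 12 weeks with total 70 claims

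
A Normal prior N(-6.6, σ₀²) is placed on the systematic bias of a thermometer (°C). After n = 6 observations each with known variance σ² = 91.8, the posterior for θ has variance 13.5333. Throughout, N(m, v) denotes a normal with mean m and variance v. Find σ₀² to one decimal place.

Posterior precision equals prior precision plus data precision: 1/σ_n² = 1/σ₀² + n/σ².
So 1/σ₀² = 1/13.5333 − 6/91.8 = 0.073892 − 0.065359 = 0.008533.
Hence σ₀² = 1/0.008533 ≈ 117.2.

σ₀² = 117.2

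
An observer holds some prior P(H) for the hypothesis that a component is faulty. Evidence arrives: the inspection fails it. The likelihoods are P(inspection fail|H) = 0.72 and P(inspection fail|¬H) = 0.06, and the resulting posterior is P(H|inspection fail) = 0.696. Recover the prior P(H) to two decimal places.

P(H) = 0.16

Bayes' rule in odds form gives O(H|E) = O(H)·[P(E|H)/P(E|¬H)], hence O(H) = O(H|E)/LR.
Posterior odds = 0.696/(1−0.696) = 2.2895. LR = 0.72/0.06 = 12.0000.
Prior odds = 2.2895/12.0000 = 0.1908, so P(H) = 0.1908/(1+0.1908) ≈ 0.16.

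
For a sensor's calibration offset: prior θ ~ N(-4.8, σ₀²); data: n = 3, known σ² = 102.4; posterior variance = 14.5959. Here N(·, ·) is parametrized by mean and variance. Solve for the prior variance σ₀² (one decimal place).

Posterior precision equals prior precision plus data precision: 1/σ_n² = 1/σ₀² + n/σ².
So 1/σ₀² = 1/14.5959 − 3/102.4 = 0.068512 − 0.029297 = 0.039215.
Hence σ₀² = 1/0.039215 ≈ 25.5.

σ₀² = 25.5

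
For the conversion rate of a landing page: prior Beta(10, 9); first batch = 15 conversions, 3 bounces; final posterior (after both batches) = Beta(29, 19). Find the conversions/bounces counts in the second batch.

Sequential conjugate updates are equivalent to a single update on the pooled data, so total successes = posterior α − prior α and total failures = posterior β − prior β.
Total across both batches: 29−10=19 conversions, 19−9=10 bounces.
Subtract the first batch: 19−15=4 conversions and 10−3=7 bounces.

4 conversions and 7 bounces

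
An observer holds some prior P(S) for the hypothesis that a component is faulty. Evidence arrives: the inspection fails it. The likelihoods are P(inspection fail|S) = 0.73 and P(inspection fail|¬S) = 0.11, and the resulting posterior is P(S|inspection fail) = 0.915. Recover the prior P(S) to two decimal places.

P(S) = 0.62

In odds form, posterior odds = prior odds × likelihood ratio, so prior odds = posterior odds ÷ LR.
Posterior odds = 0.915/(1−0.915) = 10.7647. LR = 0.73/0.11 = 6.6364.
Prior odds = 10.7647/6.6364 = 1.6221, so P(S) = 1.6221/(1+1.6221) ≈ 0.62.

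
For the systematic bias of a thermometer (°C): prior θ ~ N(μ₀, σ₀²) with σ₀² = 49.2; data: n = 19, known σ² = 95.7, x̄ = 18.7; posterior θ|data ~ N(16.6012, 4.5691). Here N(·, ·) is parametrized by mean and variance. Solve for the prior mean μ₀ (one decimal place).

μ₀ = -3.9

With known observation variance, the Normal–Normal posterior has precision τ_n = τ₀ + n/σ² and mean μ_n = (τ₀μ₀ + (n/σ²)x̄)/τ_n.
Here τ₀ = 1/49.2 = 0.020325 and τ_data = 19/95.7 = 0.198537, so τ_n = 0.218862.
Rearranging for μ₀: μ₀ = (μ_n·τ_n − τ_data·x̄)/τ₀ = (16.6012·0.218862 − 0.198537·18.7) / 0.020325 = -0.079270/0.020325 ≈ -3.9.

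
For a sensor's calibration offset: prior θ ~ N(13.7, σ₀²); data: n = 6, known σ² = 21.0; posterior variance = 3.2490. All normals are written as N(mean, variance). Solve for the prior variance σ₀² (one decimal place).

Posterior precision equals prior precision plus data precision: 1/σ_n² = 1/σ₀² + n/σ².
So 1/σ₀² = 1/3.2490 − 6/21.0 = 0.307787 − 0.285714 = 0.022073.
Hence σ₀² = 1/0.022073 ≈ 45.3.

σ₀² = 45.3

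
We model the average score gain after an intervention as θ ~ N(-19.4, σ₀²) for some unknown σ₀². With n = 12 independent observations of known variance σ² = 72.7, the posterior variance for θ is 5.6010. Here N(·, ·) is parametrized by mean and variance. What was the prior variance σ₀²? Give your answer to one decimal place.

For the Normal–Normal model with known σ², precisions add: τ_n = τ₀ + n/σ².
So 1/σ₀² = 1/5.6010 − 12/72.7 = 0.178540 − 0.165062 = 0.013478.
Hence σ₀² = 1/0.013478 ≈ 74.2.

σ₀² = 74.2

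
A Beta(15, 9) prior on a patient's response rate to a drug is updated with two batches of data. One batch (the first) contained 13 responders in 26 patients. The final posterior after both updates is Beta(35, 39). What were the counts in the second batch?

Sequential conjugate updates are equivalent to a single update on the pooled data, so total successes = posterior α − prior α and total failures = posterior β − prior β.
Total across both batches: 35−15=20 responders, 39−9=30 non-responders.
Subtract the first batch: 20−13=7 responders and 30−13=17 non-responders.

7 responders and 17 non-responders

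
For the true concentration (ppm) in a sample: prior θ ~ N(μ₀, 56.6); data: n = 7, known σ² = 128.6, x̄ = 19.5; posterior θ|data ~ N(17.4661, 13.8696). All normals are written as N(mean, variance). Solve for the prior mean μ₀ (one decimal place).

With known observation variance, the Normal–Normal posterior has precision τ_n = τ₀ + n/σ² and mean μ_n = (τ₀μ₀ + (n/σ²)x̄)/τ_n.
Here τ₀ = 1/56.6 = 0.017668 and τ_data = 7/128.6 = 0.054432, so τ_n = 0.072100.
Rearranging for μ₀: μ₀ = (μ_n·τ_n − τ_data·x̄)/τ₀ = (17.4661·0.072100 − 0.054432·19.5) / 0.017668 = 0.197882/0.017668 ≈ 11.2.

μ₀ = 11.2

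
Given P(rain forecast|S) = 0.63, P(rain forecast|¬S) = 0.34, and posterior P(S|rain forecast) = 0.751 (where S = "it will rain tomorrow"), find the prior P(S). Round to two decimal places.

P(S) = 0.62

In odds form, posterior odds = prior odds × likelihood ratio, so prior odds = posterior odds ÷ LR.
Posterior odds = 0.751/(1−0.751) = 3.0161. LR = 0.63/0.34 = 1.8529.
Prior odds = 3.0161/1.8529 = 1.6278, so P(S) = 1.6278/(1+1.6278) ≈ 0.62.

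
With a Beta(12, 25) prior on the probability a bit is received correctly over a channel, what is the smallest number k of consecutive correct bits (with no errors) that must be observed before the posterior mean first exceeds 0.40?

k = 5

After k correct bits and 0 errors the posterior is Beta(12+k, 25), with mean (12+k)/(12+25+k).
Set (12+k)/(37+k) > 0.40 and solve: k > (0.40·37 − 12)/(1 − 0.40) = 4.667.
The smallest integer exceeding 4.667 is 5, and checking k=5: (17)/(42) = 0.4048 > 0.40.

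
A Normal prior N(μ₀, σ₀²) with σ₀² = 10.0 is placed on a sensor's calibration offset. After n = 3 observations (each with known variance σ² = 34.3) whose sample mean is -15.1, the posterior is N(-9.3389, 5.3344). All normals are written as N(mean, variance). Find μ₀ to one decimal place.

The posterior mean is a precision-weighted average: μ_n = (τ₀μ₀ + τ_data·x̄)/(τ₀+τ_data), with τ₀=1/σ₀² and τ_data=n/σ².
Here τ₀ = 1/10.0 = 0.100000 and τ_data = 3/34.3 = 0.087464, so τ_n = 0.187464.
Rearranging for μ₀: μ₀ = (μ_n·τ_n − τ_data·x̄)/τ₀ = (-9.3389·0.187464 − 0.087464·-15.1) / 0.100000 = -0.430001/0.100000 ≈ -4.3.

μ₀ = -4.3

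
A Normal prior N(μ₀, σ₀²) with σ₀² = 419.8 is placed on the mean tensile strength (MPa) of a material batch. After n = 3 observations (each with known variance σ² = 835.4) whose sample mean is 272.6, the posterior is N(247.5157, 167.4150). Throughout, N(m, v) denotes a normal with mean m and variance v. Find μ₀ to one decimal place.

With known observation variance, the Normal–Normal posterior has precision τ_n = τ₀ + n/σ² and mean μ_n = (τ₀μ₀ + (n/σ²)x̄)/τ_n.
Here τ₀ = 1/419.8 = 0.002382 and τ_data = 3/835.4 = 0.003591, so τ_n = 0.005973.
Rearranging for μ₀: μ₀ = (μ_n·τ_n − τ_data·x̄)/τ₀ = (247.5157·0.005973 − 0.003591·272.6) / 0.002382 = 0.499505/0.002382 ≈ 209.7.

μ₀ = 209.7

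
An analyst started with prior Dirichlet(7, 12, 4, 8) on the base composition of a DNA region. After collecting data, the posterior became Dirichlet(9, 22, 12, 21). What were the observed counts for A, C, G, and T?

counts (2, 10, 8, 13)

For a Dirichlet(α) prior with multinomial counts c, the posterior is Dirichlet(α + c) componentwise.
Counts are posterior − prior componentwise: 9−7=2, 22−12=10, 12−4=8, 21−8=13.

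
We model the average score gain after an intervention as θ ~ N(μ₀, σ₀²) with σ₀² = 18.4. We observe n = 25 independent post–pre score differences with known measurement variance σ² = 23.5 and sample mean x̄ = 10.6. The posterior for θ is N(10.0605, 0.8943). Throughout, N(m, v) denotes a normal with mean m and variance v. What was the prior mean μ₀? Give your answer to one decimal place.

μ₀ = -0.5

The posterior mean is a precision-weighted average: μ_n = (τ₀μ₀ + τ_data·x̄)/(τ₀+τ_data), with τ₀=1/σ₀² and τ_data=n/σ².
Here τ₀ = 1/18.4 = 0.054348 and τ_data = 25/23.5 = 1.063830, so τ_n = 1.118178.
Rearranging for μ₀: μ₀ = (μ_n·τ_n − τ_data·x̄)/τ₀ = (10.0605·1.118178 − 1.063830·10.6) / 0.054348 = -0.027168/0.054348 ≈ -0.5.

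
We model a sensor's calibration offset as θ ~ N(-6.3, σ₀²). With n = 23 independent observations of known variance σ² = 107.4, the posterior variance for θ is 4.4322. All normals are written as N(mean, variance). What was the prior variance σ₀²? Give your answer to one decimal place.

σ₀² = 87.2

For the Normal–Normal model with known σ², precisions add: τ_n = τ₀ + n/σ².
So 1/σ₀² = 1/4.4322 − 23/107.4 = 0.225622 − 0.214153 = 0.011469.
Hence σ₀² = 1/0.011469 ≈ 87.2.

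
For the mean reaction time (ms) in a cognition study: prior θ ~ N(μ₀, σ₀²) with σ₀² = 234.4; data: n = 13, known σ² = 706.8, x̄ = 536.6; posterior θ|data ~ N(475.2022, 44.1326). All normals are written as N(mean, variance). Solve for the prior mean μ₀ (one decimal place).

The posterior mean is a precision-weighted average: μ_n = (τ₀μ₀ + τ_data·x̄)/(τ₀+τ_data), with τ₀=1/σ₀² and τ_data=n/σ².
Here τ₀ = 1/234.4 = 0.004266 and τ_data = 13/706.8 = 0.018393, so τ_n = 0.022659.
Rearranging for μ₀: μ₀ = (μ_n·τ_n − τ_data·x̄)/τ₀ = (475.2022·0.022659 − 0.018393·536.6) / 0.004266 = 0.897923/0.004266 ≈ 210.5.

μ₀ = 210.5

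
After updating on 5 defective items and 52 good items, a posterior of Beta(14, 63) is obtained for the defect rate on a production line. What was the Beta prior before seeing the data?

Beta(9, 11)

Under Beta–binomial conjugacy the posterior parameters are (α+s, β+f).
So α = 14 − 5 = 9 and β = 63 − 52 = 11.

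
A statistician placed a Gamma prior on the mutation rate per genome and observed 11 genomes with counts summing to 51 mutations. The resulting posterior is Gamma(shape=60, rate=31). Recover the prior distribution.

Gamma(shape=9, rate=20)

Gamma–Poisson conjugacy: posterior shape = α + Σxᵢ, posterior rate = β + n.
So α = 60 − 51 = 9 and β = 31 − 11 = 20.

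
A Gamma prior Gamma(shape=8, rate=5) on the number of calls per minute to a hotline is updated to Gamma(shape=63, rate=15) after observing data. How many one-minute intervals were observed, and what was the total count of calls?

Gamma–Poisson conjugacy: posterior shape = α + Σxᵢ, posterior rate = β + n.
Matching: Σxᵢ = 63 − 8 = 55 and n = 15 − 5 = 10.

n = 10 one-minute intervals with total 55 calls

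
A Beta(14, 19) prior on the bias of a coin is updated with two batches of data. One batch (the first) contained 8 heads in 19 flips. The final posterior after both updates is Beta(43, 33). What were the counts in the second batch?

Because Beta–binomial updating is additive in the counts, the combined data contributed (α_post−α_prior, β_post−β_prior) successes and failures.
Total across both batches: 43−14=29 heads, 33−19=14 tails.
Subtract the first batch: 29−8=21 heads and 14−11=3 tails.

21 heads and 3 tails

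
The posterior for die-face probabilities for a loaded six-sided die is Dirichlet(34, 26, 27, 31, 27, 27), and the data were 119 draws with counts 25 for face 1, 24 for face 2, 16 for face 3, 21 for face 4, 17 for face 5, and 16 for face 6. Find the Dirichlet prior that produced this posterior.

Dirichlet(9, 2, 11, 10, 10, 11)

For a Dirichlet(α) prior with multinomial counts c, the posterior is Dirichlet(α + c) componentwise.
Subtract each count from the matching posterior parameter: 34−25=9, 26−24=2, 27−16=11, 31−21=10, 27−17=10, 27−16=11.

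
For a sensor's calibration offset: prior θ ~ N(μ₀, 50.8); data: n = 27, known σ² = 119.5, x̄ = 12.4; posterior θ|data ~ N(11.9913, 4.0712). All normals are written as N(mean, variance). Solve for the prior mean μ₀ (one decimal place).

The posterior mean is a precision-weighted average: μ_n = (τ₀μ₀ + τ_data·x̄)/(τ₀+τ_data), with τ₀=1/σ₀² and τ_data=n/σ².
Here τ₀ = 1/50.8 = 0.019685 and τ_data = 27/119.5 = 0.225941, so τ_n = 0.245626.
Rearranging for μ₀: μ₀ = (μ_n·τ_n − τ_data·x̄)/τ₀ = (11.9913·0.245626 − 0.225941·12.4) / 0.019685 = 0.143707/0.019685 ≈ 7.3.

μ₀ = 7.3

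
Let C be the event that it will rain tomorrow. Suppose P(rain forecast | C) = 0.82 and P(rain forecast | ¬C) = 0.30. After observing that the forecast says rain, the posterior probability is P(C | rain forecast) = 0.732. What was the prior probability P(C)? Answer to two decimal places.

P(C) = 0.50

In odds form, posterior odds = prior odds × likelihood ratio, so prior odds = posterior odds ÷ LR.
Posterior odds = 0.732/(1−0.732) = 2.7313. LR = 0.82/0.30 = 2.7333.
Prior odds = 2.7313/2.7333 = 0.9993, so P(C) = 0.9993/(1+0.9993) ≈ 0.50.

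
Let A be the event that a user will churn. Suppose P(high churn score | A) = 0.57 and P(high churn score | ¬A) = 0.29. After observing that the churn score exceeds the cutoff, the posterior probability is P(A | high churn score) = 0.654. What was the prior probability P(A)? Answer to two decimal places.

P(A) = 0.49

Bayes' rule in odds form gives O(A|E) = O(A)·[P(E|A)/P(E|¬A)], hence O(A) = O(A|E)/LR.
Posterior odds = 0.654/(1−0.654) = 1.8902. LR = 0.57/0.29 = 1.9655.
Prior odds = 1.8902/1.9655 = 0.9617, so P(A) = 0.9617/(1+0.9617) ≈ 0.49.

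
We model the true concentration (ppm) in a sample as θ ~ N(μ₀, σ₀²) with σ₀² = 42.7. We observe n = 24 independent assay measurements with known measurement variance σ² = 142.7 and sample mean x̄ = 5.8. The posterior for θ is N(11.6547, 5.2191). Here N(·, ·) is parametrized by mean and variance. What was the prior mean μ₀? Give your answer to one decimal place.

The posterior mean is a precision-weighted average: μ_n = (τ₀μ₀ + τ_data·x̄)/(τ₀+τ_data), with τ₀=1/σ₀² and τ_data=n/σ².
Here τ₀ = 1/42.7 = 0.023419 and τ_data = 24/142.7 = 0.168185, so τ_n = 0.191604.
Rearranging for μ₀: μ₀ = (μ_n·τ_n − τ_data·x̄)/τ₀ = (11.6547·0.191604 − 0.168185·5.8) / 0.023419 = 1.257614/0.023419 ≈ 53.7.

μ₀ = 53.7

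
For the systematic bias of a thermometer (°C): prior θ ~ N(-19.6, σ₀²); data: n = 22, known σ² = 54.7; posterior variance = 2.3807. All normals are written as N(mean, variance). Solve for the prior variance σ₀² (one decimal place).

For the Normal–Normal model with known σ², precisions add: τ_n = τ₀ + n/σ².
So 1/σ₀² = 1/2.3807 − 22/54.7 = 0.420045 − 0.402194 = 0.017851.
Hence σ₀² = 1/0.017851 ≈ 56.0.

σ₀² = 56.0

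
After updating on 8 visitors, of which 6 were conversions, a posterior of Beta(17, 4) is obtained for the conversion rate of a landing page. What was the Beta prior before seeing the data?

A Beta(a, b) prior with s successes and f failures in binomial data gives a Beta(a+s, b+f) posterior.
So a = 17 − 6 = 11 and b = 4 − 2 = 2.

Beta(11, 2)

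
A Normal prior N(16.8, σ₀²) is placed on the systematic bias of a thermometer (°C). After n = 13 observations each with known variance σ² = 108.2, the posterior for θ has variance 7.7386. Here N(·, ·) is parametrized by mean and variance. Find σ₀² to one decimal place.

Posterior precision equals prior precision plus data precision: 1/σ_n² = 1/σ₀² + n/σ².
So 1/σ₀² = 1/7.7386 − 13/108.2 = 0.129222 − 0.120148 = 0.009074.
Hence σ₀² = 1/0.009074 ≈ 110.2.

σ₀² = 110.2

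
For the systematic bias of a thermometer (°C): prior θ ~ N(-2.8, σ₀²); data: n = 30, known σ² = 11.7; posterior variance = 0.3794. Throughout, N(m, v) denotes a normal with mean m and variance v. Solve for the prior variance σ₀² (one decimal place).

Posterior precision equals prior precision plus data precision: 1/σ_n² = 1/σ₀² + n/σ².
So 1/σ₀² = 1/0.3794 − 30/11.7 = 2.635741 − 2.564103 = 0.071638.
Hence σ₀² = 1/0.071638 ≈ 14.0.

σ₀² = 14.0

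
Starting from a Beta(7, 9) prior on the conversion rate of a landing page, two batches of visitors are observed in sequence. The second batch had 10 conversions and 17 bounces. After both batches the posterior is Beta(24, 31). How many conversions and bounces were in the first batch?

Because Beta–binomial updating is additive in the counts, the combined data contributed (α_post−α_prior, β_post−β_prior) successes and failures.
Total across both batches: 24−7=17 conversions, 31−9=22 bounces.
Subtract the second batch: 17−10=7 conversions and 22−17=5 bounces.

7 conversions and 5 bounces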